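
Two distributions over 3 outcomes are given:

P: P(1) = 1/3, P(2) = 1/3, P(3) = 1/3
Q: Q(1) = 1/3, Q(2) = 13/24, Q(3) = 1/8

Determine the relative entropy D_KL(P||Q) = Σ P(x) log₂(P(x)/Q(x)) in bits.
0.2382 bits

D_KL(P||Q) = Σ P(x) log₂(P(x)/Q(x))

Computing term by term:
  P(1)·log₂(P(1)/Q(1)) = (1/3)·log₂((1/3)/(1/3)) = 0.00000
  P(2)·log₂(P(2)/Q(2)) = (1/3)·log₂((1/3)/(13/24)) = -0.23348
  P(3)·log₂(P(3)/Q(3)) = (1/3)·log₂((1/3)/(1/8)) = 0.47168

D_KL(P||Q) = 0.00000 - 0.23348 + 0.47168 = 0.23820 ≈ 0.2382 bits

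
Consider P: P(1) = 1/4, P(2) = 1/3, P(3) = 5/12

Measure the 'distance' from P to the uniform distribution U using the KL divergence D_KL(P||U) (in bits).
0.0304 bits

U(i) = 1/3 for all i

D_KL(P||U) = Σ P(x) log₂(P(x) / (1/3))
           = Σ P(x) log₂(P(x)) + log₂(3)
           = log₂(3) - H(P)

H(P) = -Σ P(x) log₂(P(x)):
  -P(1)·log₂(P(1)) = -(1/4)·log₂(1/4) = 0.50000
  -P(2)·log₂(P(2)) = -(1/3)·log₂(1/3) = 0.52832
  -P(3)·log₂(P(3)) = -(5/12)·log₂(5/12) = 0.52626
H(P) = 0.50000 + 0.52832 + 0.52626 = 1.55458 bits

log₂(3) = 1.58496 bits

D_KL(P||U) = 1.58496 - 1.55458 = 0.03038 ≈ 0.0304 bits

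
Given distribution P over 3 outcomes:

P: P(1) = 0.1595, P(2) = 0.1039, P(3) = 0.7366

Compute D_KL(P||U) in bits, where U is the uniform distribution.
0.4983 bits

U(i) = 1/3 for all i

D_KL(P||U) = Σ P(x) log₂(P(x) / (1/3))
           = Σ P(x) log₂(P(x)) + log₂(3)
           = log₂(3) - H(P)

H(P) = -Σ P(x) log₂(P(x)):
  -P(1)·log₂(P(1)) = -(0.1595)·log₂(0.1595) = 0.42242
  -P(2)·log₂(P(2)) = -(0.1039)·log₂(0.1039) = 0.33941
  -P(3)·log₂(P(3)) = -(0.7366)·log₂(0.7366) = 0.32487
H(P) = 0.42242 + 0.33941 + 0.32487 = 1.08670 bits

log₂(3) = 1.58496 bits

D_KL(P||U) = 1.58496 - 1.08670 = 0.49826 ≈ 0.4983 bits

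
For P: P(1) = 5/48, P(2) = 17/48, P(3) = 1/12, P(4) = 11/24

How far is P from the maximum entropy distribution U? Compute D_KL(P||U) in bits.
0.3151 bits

U(i) = 1/4 for all i

D_KL(P||U) = Σ P(x) log₂(P(x) / (1/4))
           = Σ P(x) log₂(P(x)) + log₂(4)
           = log₂(4) - H(P)

H(P) = -Σ P(x) log₂(P(x)):
  -P(1)·log₂(P(1)) = -(5/48)·log₂(5/48) = 0.33990
  -P(2)·log₂(P(2)) = -(17/48)·log₂(17/48) = 0.53036
  -P(3)·log₂(P(3)) = -(1/12)·log₂(1/12) = 0.29875
  -P(4)·log₂(P(4)) = -(11/24)·log₂(11/24) = 0.51587
H(P) = 0.33990 + 0.53036 + 0.29875 + 0.51587 = 1.68488 bits

log₂(4) = 2.00000 bits

D_KL(P||U) = 2.00000 - 1.68488 = 0.31512 ≈ 0.3151 bits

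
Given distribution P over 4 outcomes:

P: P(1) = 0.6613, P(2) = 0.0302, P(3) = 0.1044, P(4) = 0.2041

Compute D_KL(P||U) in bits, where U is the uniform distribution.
0.6447 bits

U(i) = 1/4 for all i

D_KL(P||U) = Σ P(x) log₂(P(x) / (1/4))
           = Σ P(x) log₂(P(x)) + log₂(4)
           = log₂(4) - H(P)

H(P) = -Σ P(x) log₂(P(x)):
  -P(1)·log₂(P(1)) = -(0.6613)·log₂(0.6613) = 0.39455
  -P(2)·log₂(P(2)) = -(0.0302)·log₂(0.0302) = 0.15249
  -P(3)·log₂(P(3)) = -(0.1044)·log₂(0.1044) = 0.34032
  -P(4)·log₂(P(4)) = -(0.2041)·log₂(0.2041) = 0.46793
H(P) = 0.39455 + 0.15249 + 0.34032 + 0.46793 = 1.35529 bits

log₂(4) = 2.00000 bits

D_KL(P||U) = 2.00000 - 1.35529 = 0.64471 ≈ 0.6447 bits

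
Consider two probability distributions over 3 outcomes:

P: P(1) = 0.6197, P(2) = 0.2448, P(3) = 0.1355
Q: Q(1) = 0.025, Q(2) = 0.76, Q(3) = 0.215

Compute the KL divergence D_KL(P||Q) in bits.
2.3798 bits

D_KL(P||Q) = Σ P(x) log₂(P(x)/Q(x))

Computing term by term:
  P(1)·log₂(P(1)/Q(1)) = 0.6197·log₂(0.6197/0.025) = 2.87018
  P(2)·log₂(P(2)/Q(2)) = 0.2448·log₂(0.2448/0.76) = -0.40010
  P(3)·log₂(P(3)/Q(3)) = 0.1355·log₂(0.1355/0.215) = -0.09025

D_KL(P||Q) = 2.87018 - 0.40010 - 0.09025 = 2.37983 ≈ 2.3798 bits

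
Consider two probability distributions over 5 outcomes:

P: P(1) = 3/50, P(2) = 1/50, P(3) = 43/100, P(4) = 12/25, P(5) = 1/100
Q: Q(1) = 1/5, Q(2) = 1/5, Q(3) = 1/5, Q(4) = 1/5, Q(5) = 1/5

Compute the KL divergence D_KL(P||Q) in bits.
0.8672 bits

D_KL(P||Q) = Σ P(x) log₂(P(x)/Q(x))

Computing term by term:
  P(1)·log₂(P(1)/Q(1)) = (3/50)·log₂((3/50)/(1/5)) = -0.10422
  P(2)·log₂(P(2)/Q(2)) = (1/50)·log₂((1/50)/(1/5)) = -0.06644
  P(3)·log₂(P(3)/Q(3)) = (43/100)·log₂((43/100)/(1/5)) = 0.47486
  P(4)·log₂(P(4)/Q(4)) = (12/25)·log₂((12/25)/(1/5)) = 0.60626
  P(5)·log₂(P(5)/Q(5)) = (1/100)·log₂((1/100)/(1/5)) = -0.04322

D_KL(P||Q) = -0.10422 - 0.06644 + 0.47486 + 0.60626 - 0.04322 = 0.86724 ≈ 0.8672 bits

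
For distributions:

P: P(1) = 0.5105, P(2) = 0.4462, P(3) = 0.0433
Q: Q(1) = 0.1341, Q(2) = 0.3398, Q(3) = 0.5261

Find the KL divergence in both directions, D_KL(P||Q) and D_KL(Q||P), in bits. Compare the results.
D_KL(P||Q) = 1.0039 bits, D_KL(Q||P) = 1.5033 bits. D_KL(Q||P) is larger than D_KL(P||Q) by 0.4994 bits; the two directions differ.

D_KL(P||Q) = Σ P(x) log₂(P(x)/Q(x))

Computing term by term:
  P(1)·log₂(P(1)/Q(1)) = 0.5105·log₂(0.5105/0.1341) = 0.98455
  P(2)·log₂(P(2)/Q(2)) = 0.4462·log₂(0.4462/0.3398) = 0.17536
  P(3)·log₂(P(3)/Q(3)) = 0.0433·log₂(0.0433/0.5261) = -0.15601

D_KL(P||Q) = 0.98455 + 0.17536 - 0.15601 = 1.00390 ≈ 1.0039 bits

D_KL(Q||P) = Σ Q(x) log₂(Q(x)/P(x))

Computing term by term:
  Q(1)·log₂(Q(1)/P(1)) = 0.1341·log₂(0.1341/0.5105) = -0.25863
  Q(2)·log₂(Q(2)/P(2)) = 0.3398·log₂(0.3398/0.4462) = -0.13354
  Q(3)·log₂(Q(3)/P(3)) = 0.5261·log₂(0.5261/0.0433) = 1.89548

D_KL(Q||P) = -0.25863 - 0.13354 + 1.89548 = 1.50331 ≈ 1.5033 bits

These are NOT equal (difference: 0.4994 bits). KL divergence is asymmetric: D_KL(P||Q) ≠ D_KL(Q||P) in general.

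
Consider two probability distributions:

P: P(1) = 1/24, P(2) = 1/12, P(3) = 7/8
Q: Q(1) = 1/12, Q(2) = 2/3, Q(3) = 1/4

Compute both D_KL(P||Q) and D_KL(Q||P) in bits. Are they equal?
D_KL(P||Q) = 1.2898 bits, D_KL(Q||P) = 1.6315 bits. No, they are not equal.

D_KL(P||Q) = Σ P(x) log₂(P(x)/Q(x))

Computing term by term:
  P(1)·log₂(P(1)/Q(1)) = (1/24)·log₂((1/24)/(1/12)) = -0.04167
  P(2)·log₂(P(2)/Q(2)) = (1/12)·log₂((1/12)/(2/3)) = -0.25000
  P(3)·log₂(P(3)/Q(3)) = (7/8)·log₂((7/8)/(1/4)) = 1.58144

D_KL(P||Q) = -0.04167 - 0.25000 + 1.58144 = 1.28977 ≈ 1.2898 bits

D_KL(Q||P) = Σ Q(x) log₂(Q(x)/P(x))

Computing term by term:
  Q(1)·log₂(Q(1)/P(1)) = (1/12)·log₂((1/12)/(1/24)) = 0.08333
  Q(2)·log₂(Q(2)/P(2)) = (2/3)·log₂((2/3)/(1/12)) = 2.00000
  Q(3)·log₂(Q(3)/P(3)) = (1/4)·log₂((1/4)/(7/8)) = -0.45184

D_KL(Q||P) = 0.08333 + 2.00000 - 0.45184 = 1.63149 ≈ 1.6315 bits

These are NOT equal (difference: 0.3417 bits). KL divergence is asymmetric: D_KL(P||Q) ≠ D_KL(Q||P) in general.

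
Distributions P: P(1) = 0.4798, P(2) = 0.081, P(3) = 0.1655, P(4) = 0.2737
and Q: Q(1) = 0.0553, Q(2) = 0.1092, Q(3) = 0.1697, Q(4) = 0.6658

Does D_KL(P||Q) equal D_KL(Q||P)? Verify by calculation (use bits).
D_KL(P||Q) = 1.1037 bits, D_KL(Q||P) = 0.7347 bits. No — D_KL(P||Q) ≠ D_KL(Q||P) for this pair.

D_KL(P||Q) = Σ P(x) log₂(P(x)/Q(x))

Computing term by term:
  P(1)·log₂(P(1)/Q(1)) = 0.4798·log₂(0.4798/0.0553) = 1.49558
  P(2)·log₂(P(2)/Q(2)) = 0.081·log₂(0.081/0.1092) = -0.03491
  P(3)·log₂(P(3)/Q(3)) = 0.1655·log₂(0.1655/0.1697) = -0.00598
  P(4)·log₂(P(4)/Q(4)) = 0.2737·log₂(0.2737/0.6658) = -0.35102

D_KL(P||Q) = 1.49558 - 0.03491 - 0.00598 - 0.35102 = 1.10367 ≈ 1.1037 bits

D_KL(Q||P) = Σ Q(x) log₂(Q(x)/P(x))

Computing term by term:
  Q(1)·log₂(Q(1)/P(1)) = 0.0553·log₂(0.0553/0.4798) = -0.17237
  Q(2)·log₂(Q(2)/P(2)) = 0.1092·log₂(0.1092/0.081) = 0.04706
  Q(3)·log₂(Q(3)/P(3)) = 0.1697·log₂(0.1697/0.1655) = 0.00614
  Q(4)·log₂(Q(4)/P(4)) = 0.6658·log₂(0.6658/0.2737) = 0.85388

D_KL(Q||P) = -0.17237 + 0.04706 + 0.00614 + 0.85388 = 0.73471 ≈ 0.7347 bits

These are NOT equal (difference: 0.3690 bits). KL divergence is asymmetric: D_KL(P||Q) ≠ D_KL(Q||P) in general.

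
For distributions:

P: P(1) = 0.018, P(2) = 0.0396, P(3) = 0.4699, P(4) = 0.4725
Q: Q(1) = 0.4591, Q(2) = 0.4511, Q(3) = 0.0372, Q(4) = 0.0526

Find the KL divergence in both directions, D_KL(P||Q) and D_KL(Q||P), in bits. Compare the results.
D_KL(P||Q) = 2.9927 bits, D_KL(Q||P) = 3.4259 bits. D_KL(Q||P) is larger than D_KL(P||Q) by 0.4332 bits; the two directions differ.

D_KL(P||Q) = Σ P(x) log₂(P(x)/Q(x))

Computing term by term:
  P(1)·log₂(P(1)/Q(1)) = 0.018·log₂(0.018/0.4591) = -0.08411
  P(2)·log₂(P(2)/Q(2)) = 0.0396·log₂(0.0396/0.4511) = -0.13899
  P(3)·log₂(P(3)/Q(3)) = 0.4699·log₂(0.4699/0.0372) = 1.71935
  P(4)·log₂(P(4)/Q(4)) = 0.4725·log₂(0.4725/0.0526) = 1.49649

D_KL(P||Q) = -0.08411 - 0.13899 + 1.71935 + 1.49649 = 2.99274 ≈ 2.9927 bits

D_KL(Q||P) = Σ Q(x) log₂(Q(x)/P(x))

Computing term by term:
  Q(1)·log₂(Q(1)/P(1)) = 0.4591·log₂(0.4591/0.018) = 2.14525
  Q(2)·log₂(Q(2)/P(2)) = 0.4511·log₂(0.4511/0.0396) = 1.58330
  Q(3)·log₂(Q(3)/P(3)) = 0.0372·log₂(0.0372/0.4699) = -0.13611
  Q(4)·log₂(Q(4)/P(4)) = 0.0526·log₂(0.0526/0.4725) = -0.16659

D_KL(Q||P) = 2.14525 + 1.58330 - 0.13611 - 0.16659 = 3.42585 ≈ 3.4259 bits

These are NOT equal (difference: 0.4332 bits). KL divergence is asymmetric: D_KL(P||Q) ≠ D_KL(Q||P) in general.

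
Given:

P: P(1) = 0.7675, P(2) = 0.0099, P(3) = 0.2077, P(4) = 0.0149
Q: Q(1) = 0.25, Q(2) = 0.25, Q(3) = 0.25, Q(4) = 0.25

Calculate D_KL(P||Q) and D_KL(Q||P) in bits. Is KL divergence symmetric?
D_KL(P||Q) = 1.0797 bits, D_KL(Q||P) = 1.8440 bits. No, KL divergence is not symmetric.

D_KL(P||Q) = Σ P(x) log₂(P(x)/Q(x))

Computing term by term:
  P(1)·log₂(P(1)/Q(1)) = 0.7675·log₂(0.7675/0.25) = 1.24200
  P(2)·log₂(P(2)/Q(2)) = 0.0099·log₂(0.0099/0.25) = -0.04612
  P(3)·log₂(P(3)/Q(3)) = 0.2077·log₂(0.2077/0.25) = -0.05554
  P(4)·log₂(P(4)/Q(4)) = 0.0149·log₂(0.0149/0.25) = -0.06062

D_KL(P||Q) = 1.24200 - 0.04612 - 0.05554 - 0.06062 = 1.07972 ≈ 1.0797 bits

D_KL(Q||P) = Σ Q(x) log₂(Q(x)/P(x))

Computing term by term:
  Q(1)·log₂(Q(1)/P(1)) = 0.25·log₂(0.25/0.7675) = -0.40456
  Q(2)·log₂(Q(2)/P(2)) = 0.25·log₂(0.25/0.0099) = 1.16459
  Q(3)·log₂(Q(3)/P(3)) = 0.25·log₂(0.25/0.2077) = 0.06686
  Q(4)·log₂(Q(4)/P(4)) = 0.25·log₂(0.25/0.0149) = 1.01714

D_KL(Q||P) = -0.40456 + 1.16459 + 0.06686 + 1.01714 = 1.84403 ≈ 1.8440 bits

These are NOT equal (difference: 0.7643 bits). KL divergence is asymmetric: D_KL(P||Q) ≠ D_KL(Q||P) in general.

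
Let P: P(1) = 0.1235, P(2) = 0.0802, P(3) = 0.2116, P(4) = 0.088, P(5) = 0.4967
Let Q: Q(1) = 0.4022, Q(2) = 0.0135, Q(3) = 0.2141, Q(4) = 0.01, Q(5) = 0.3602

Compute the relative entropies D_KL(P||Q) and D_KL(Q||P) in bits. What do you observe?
D_KL(P||Q) = 0.4986 bits, D_KL(Q||P) = 0.4557 bits. The two directions give different values (D_KL(P||Q) exceeds D_KL(Q||P) by 0.0429 bits): KL divergence is asymmetric.

D_KL(P||Q) = Σ P(x) log₂(P(x)/Q(x))

Computing term by term:
  P(1)·log₂(P(1)/Q(1)) = 0.1235·log₂(0.1235/0.4022) = -0.21037
  P(2)·log₂(P(2)/Q(2)) = 0.0802·log₂(0.0802/0.0135) = 0.20617
  P(3)·log₂(P(3)/Q(3)) = 0.2116·log₂(0.2116/0.2141) = -0.00359
  P(4)·log₂(P(4)/Q(4)) = 0.088·log₂(0.088/0.01) = 0.27610
  P(5)·log₂(P(5)/Q(5)) = 0.4967·log₂(0.4967/0.3602) = 0.23026

D_KL(P||Q) = -0.21037 + 0.20617 - 0.00359 + 0.27610 + 0.23026 = 0.49857 ≈ 0.4986 bits

D_KL(Q||P) = Σ Q(x) log₂(Q(x)/P(x))

Computing term by term:
  Q(1)·log₂(Q(1)/P(1)) = 0.4022·log₂(0.4022/0.1235) = 0.68511
  Q(2)·log₂(Q(2)/P(2)) = 0.0135·log₂(0.0135/0.0802) = -0.03470
  Q(3)·log₂(Q(3)/P(3)) = 0.2141·log₂(0.2141/0.2116) = 0.00363
  Q(4)·log₂(Q(4)/P(4)) = 0.01·log₂(0.01/0.088) = -0.03138
  Q(5)·log₂(Q(5)/P(5)) = 0.3602·log₂(0.3602/0.4967) = -0.16698

D_KL(Q||P) = 0.68511 - 0.03470 + 0.00363 - 0.03138 - 0.16698 = 0.45568 ≈ 0.4557 bits

These are NOT equal (difference: 0.0429 bits). KL divergence is asymmetric: D_KL(P||Q) ≠ D_KL(Q||P) in general.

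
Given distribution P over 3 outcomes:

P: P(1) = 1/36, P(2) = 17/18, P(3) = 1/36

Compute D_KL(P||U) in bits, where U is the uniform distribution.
1.2199 bits

U(i) = 1/3 for all i

D_KL(P||U) = Σ P(x) log₂(P(x) / (1/3))
           = Σ P(x) log₂(P(x)) + log₂(3)
           = log₂(3) - H(P)

H(P) = -Σ P(x) log₂(P(x)):
  -P(1)·log₂(P(1)) = -(1/36)·log₂(1/36) = 0.14361
  -P(2)·log₂(P(2)) = -(17/18)·log₂(17/18) = 0.07788
  -P(3)·log₂(P(3)) = -(1/36)·log₂(1/36) = 0.14361
H(P) = 0.14361 + 0.07788 + 0.14361 = 0.36510 bits

log₂(3) = 1.58496 bits

D_KL(P||U) = 1.58496 - 0.36510 = 1.21986 ≈ 1.2199 bits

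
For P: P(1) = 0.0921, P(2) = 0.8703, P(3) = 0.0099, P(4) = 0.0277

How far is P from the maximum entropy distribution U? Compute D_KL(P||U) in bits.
1.2995 bits

U(i) = 1/4 for all i

D_KL(P||U) = Σ P(x) log₂(P(x) / (1/4))
           = Σ P(x) log₂(P(x)) + log₂(4)
           = log₂(4) - H(P)

H(P) = -Σ P(x) log₂(P(x)):
  -P(1)·log₂(P(1)) = -(0.0921)·log₂(0.0921) = 0.31688
  -P(2)·log₂(P(2)) = -(0.8703)·log₂(0.8703) = 0.17442
  -P(3)·log₂(P(3)) = -(0.0099)·log₂(0.0099) = 0.06592
  -P(4)·log₂(P(4)) = -(0.0277)·log₂(0.0277) = 0.14332
H(P) = 0.31688 + 0.17442 + 0.06592 + 0.14332 = 0.70054 bits

log₂(4) = 2.00000 bits

D_KL(P||U) = 2.00000 - 0.70054 = 1.29946 ≈ 1.2995 bits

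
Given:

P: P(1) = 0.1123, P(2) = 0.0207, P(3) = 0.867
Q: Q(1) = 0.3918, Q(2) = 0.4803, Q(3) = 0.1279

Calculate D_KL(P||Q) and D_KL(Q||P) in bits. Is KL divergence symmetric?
D_KL(P||Q) = 2.0975 bits, D_KL(Q||P) = 2.5319 bits. No, KL divergence is not symmetric.

D_KL(P||Q) = Σ P(x) log₂(P(x)/Q(x))

Computing term by term:
  P(1)·log₂(P(1)/Q(1)) = 0.1123·log₂(0.1123/0.3918) = -0.20245
  P(2)·log₂(P(2)/Q(2)) = 0.0207·log₂(0.0207/0.4803) = -0.09390
  P(3)·log₂(P(3)/Q(3)) = 0.867·log₂(0.867/0.1279) = 2.39380

D_KL(P||Q) = -0.20245 - 0.09390 + 2.39380 = 2.09745 ≈ 2.0975 bits

D_KL(Q||P) = Σ Q(x) log₂(Q(x)/P(x))

Computing term by term:
  Q(1)·log₂(Q(1)/P(1)) = 0.3918·log₂(0.3918/0.1123) = 0.70632
  Q(2)·log₂(Q(2)/P(2)) = 0.4803·log₂(0.4803/0.0207) = 2.17875
  Q(3)·log₂(Q(3)/P(3)) = 0.1279·log₂(0.1279/0.867) = -0.35313

D_KL(Q||P) = 0.70632 + 2.17875 - 0.35313 = 2.53194 ≈ 2.5319 bits

These are NOT equal (difference: 0.4344 bits). KL divergence is asymmetric: D_KL(P||Q) ≠ D_KL(Q||P) in general.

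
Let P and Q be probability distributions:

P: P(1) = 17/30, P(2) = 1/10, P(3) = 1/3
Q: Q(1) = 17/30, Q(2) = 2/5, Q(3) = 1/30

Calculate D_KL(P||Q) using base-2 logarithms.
0.9073 bits

D_KL(P||Q) = Σ P(x) log₂(P(x)/Q(x))

Computing term by term:
  P(1)·log₂(P(1)/Q(1)) = (17/30)·log₂((17/30)/(17/30)) = 0.00000
  P(2)·log₂(P(2)/Q(2)) = (1/10)·log₂((1/10)/(2/5)) = -0.20000
  P(3)·log₂(P(3)/Q(3)) = (1/3)·log₂((1/3)/(1/30)) = 1.10731

D_KL(P||Q) = 0.00000 - 0.20000 + 1.10731 = 0.90731 ≈ 0.9073 bits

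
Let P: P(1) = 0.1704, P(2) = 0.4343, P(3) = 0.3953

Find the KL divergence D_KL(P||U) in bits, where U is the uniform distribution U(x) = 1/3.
0.0981 bits

U(i) = 1/3 for all i

D_KL(P||U) = Σ P(x) log₂(P(x) / (1/3))
           = Σ P(x) log₂(P(x)) + log₂(3)
           = log₂(3) - H(P)

H(P) = -Σ P(x) log₂(P(x)):
  -P(1)·log₂(P(1)) = -(0.1704)·log₂(0.1704) = 0.43503
  -P(2)·log₂(P(2)) = -(0.4343)·log₂(0.4343) = 0.52257
  -P(3)·log₂(P(3)) = -(0.3953)·log₂(0.3953) = 0.52930
H(P) = 0.43503 + 0.52257 + 0.52930 = 1.48690 bits

log₂(3) = 1.58496 bits

D_KL(P||U) = 1.58496 - 1.48690 = 0.09806 ≈ 0.0981 bits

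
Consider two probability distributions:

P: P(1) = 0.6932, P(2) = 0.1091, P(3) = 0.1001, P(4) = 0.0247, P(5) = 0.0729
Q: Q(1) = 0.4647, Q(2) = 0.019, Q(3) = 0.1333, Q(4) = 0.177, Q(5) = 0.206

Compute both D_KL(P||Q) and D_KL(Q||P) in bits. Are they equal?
D_KL(P||Q) = 0.4543 bits, D_KL(Q||P) = 0.5507 bits. No, they are not equal.

D_KL(P||Q) = Σ P(x) log₂(P(x)/Q(x))

Computing term by term:
  P(1)·log₂(P(1)/Q(1)) = 0.6932·log₂(0.6932/0.4647) = 0.39996
  P(2)·log₂(P(2)/Q(2)) = 0.1091·log₂(0.1091/0.019) = 0.27510
  P(3)·log₂(P(3)/Q(3)) = 0.1001·log₂(0.1001/0.1333) = -0.04136
  P(4)·log₂(P(4)/Q(4)) = 0.0247·log₂(0.0247/0.177) = -0.07018
  P(5)·log₂(P(5)/Q(5)) = 0.0729·log₂(0.0729/0.206) = -0.10925

D_KL(P||Q) = 0.39996 + 0.27510 - 0.04136 - 0.07018 - 0.10925 = 0.45427 ≈ 0.4543 bits

D_KL(Q||P) = Σ Q(x) log₂(Q(x)/P(x))

Computing term by term:
  Q(1)·log₂(Q(1)/P(1)) = 0.4647·log₂(0.4647/0.6932) = -0.26812
  Q(2)·log₂(Q(2)/P(2)) = 0.019·log₂(0.019/0.1091) = -0.04791
  Q(3)·log₂(Q(3)/P(3)) = 0.1333·log₂(0.1333/0.1001) = 0.05508
  Q(4)·log₂(Q(4)/P(4)) = 0.177·log₂(0.177/0.0247) = 0.50289
  Q(5)·log₂(Q(5)/P(5)) = 0.206·log₂(0.206/0.0729) = 0.30872

D_KL(Q||P) = -0.26812 - 0.04791 + 0.05508 + 0.50289 + 0.30872 = 0.55066 ≈ 0.5507 bits

These are NOT equal (difference: 0.0964 bits). KL divergence is asymmetric: D_KL(P||Q) ≠ D_KL(Q||P) in general.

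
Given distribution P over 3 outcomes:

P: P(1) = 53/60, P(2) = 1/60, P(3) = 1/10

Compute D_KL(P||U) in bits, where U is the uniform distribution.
0.9962 bits

U(i) = 1/3 for all i

D_KL(P||U) = Σ P(x) log₂(P(x) / (1/3))
           = Σ P(x) log₂(P(x)) + log₂(3)
           = log₂(3) - H(P)

H(P) = -Σ P(x) log₂(P(x)):
  -P(1)·log₂(P(1)) = -(53/60)·log₂(53/60) = 0.15809
  -P(2)·log₂(P(2)) = -(1/60)·log₂(1/60) = 0.09845
  -P(3)·log₂(P(3)) = -(1/10)·log₂(1/10) = 0.33219
H(P) = 0.15809 + 0.09845 + 0.33219 = 0.58873 bits

log₂(3) = 1.58496 bits

D_KL(P||U) = 1.58496 - 0.58873 = 0.99623 ≈ 0.9962 bits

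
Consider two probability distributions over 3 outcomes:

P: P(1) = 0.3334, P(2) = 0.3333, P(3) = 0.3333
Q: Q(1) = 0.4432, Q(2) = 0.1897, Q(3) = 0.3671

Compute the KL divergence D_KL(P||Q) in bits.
0.0876 bits

D_KL(P||Q) = Σ P(x) log₂(P(x)/Q(x))

Computing term by term:
  P(1)·log₂(P(1)/Q(1)) = 0.3334·log₂(0.3334/0.4432) = -0.13693
  P(2)·log₂(P(2)/Q(2)) = 0.3333·log₂(0.3333/0.1897) = 0.27101
  P(3)·log₂(P(3)/Q(3)) = 0.3333·log₂(0.3333/0.3671) = -0.04645

D_KL(P||Q) = -0.13693 + 0.27101 - 0.04645 = 0.08763 ≈ 0.0876 bits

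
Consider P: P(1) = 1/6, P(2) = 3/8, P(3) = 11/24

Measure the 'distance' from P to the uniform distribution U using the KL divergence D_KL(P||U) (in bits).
0.1076 bits

U(i) = 1/3 for all i

D_KL(P||U) = Σ P(x) log₂(P(x) / (1/3))
           = Σ P(x) log₂(P(x)) + log₂(3)
           = log₂(3) - H(P)

H(P) = -Σ P(x) log₂(P(x)):
  -P(1)·log₂(P(1)) = -(1/6)·log₂(1/6) = 0.43083
  -P(2)·log₂(P(2)) = -(3/8)·log₂(3/8) = 0.53064
  -P(3)·log₂(P(3)) = -(11/24)·log₂(11/24) = 0.51587
H(P) = 0.43083 + 0.53064 + 0.51587 = 1.47734 bits

log₂(3) = 1.58496 bits

D_KL(P||U) = 1.58496 - 1.47734 = 0.10762 ≈ 0.1076 bits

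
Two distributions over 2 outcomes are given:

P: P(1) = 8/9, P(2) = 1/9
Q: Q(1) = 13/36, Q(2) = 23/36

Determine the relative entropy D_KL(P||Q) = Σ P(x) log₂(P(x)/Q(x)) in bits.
0.8748 bits

D_KL(P||Q) = Σ P(x) log₂(P(x)/Q(x))

Computing term by term:
  P(1)·log₂(P(1)/Q(1)) = (8/9)·log₂((8/9)/(13/36)) = 1.15516
  P(2)·log₂(P(2)/Q(2)) = (1/9)·log₂((1/9)/(23/36)) = -0.28040

D_KL(P||Q) = 1.15516 - 0.28040 = 0.87476 ≈ 0.8748 bits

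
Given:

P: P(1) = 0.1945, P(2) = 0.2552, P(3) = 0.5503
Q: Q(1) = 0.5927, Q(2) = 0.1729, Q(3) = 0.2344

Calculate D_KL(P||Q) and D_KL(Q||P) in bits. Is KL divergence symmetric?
D_KL(P||Q) = 0.5082 bits, D_KL(Q||P) = 0.5671 bits. No, KL divergence is not symmetric.

D_KL(P||Q) = Σ P(x) log₂(P(x)/Q(x))

Computing term by term:
  P(1)·log₂(P(1)/Q(1)) = 0.1945·log₂(0.1945/0.5927) = -0.31266
  P(2)·log₂(P(2)/Q(2)) = 0.2552·log₂(0.2552/0.1729) = 0.14334
  P(3)·log₂(P(3)/Q(3)) = 0.5503·log₂(0.5503/0.2344) = 0.67755

D_KL(P||Q) = -0.31266 + 0.14334 + 0.67755 = 0.50823 ≈ 0.5082 bits

D_KL(Q||P) = Σ Q(x) log₂(Q(x)/P(x))

Computing term by term:
  Q(1)·log₂(Q(1)/P(1)) = 0.5927·log₂(0.5927/0.1945) = 0.95278
  Q(2)·log₂(Q(2)/P(2)) = 0.1729·log₂(0.1729/0.2552) = -0.09712
  Q(3)·log₂(Q(3)/P(3)) = 0.2344·log₂(0.2344/0.5503) = -0.28860

D_KL(Q||P) = 0.95278 - 0.09712 - 0.28860 = 0.56706 ≈ 0.5671 bits

These are NOT equal (difference: 0.0589 bits). KL divergence is asymmetric: D_KL(P||Q) ≠ D_KL(Q||P) in general.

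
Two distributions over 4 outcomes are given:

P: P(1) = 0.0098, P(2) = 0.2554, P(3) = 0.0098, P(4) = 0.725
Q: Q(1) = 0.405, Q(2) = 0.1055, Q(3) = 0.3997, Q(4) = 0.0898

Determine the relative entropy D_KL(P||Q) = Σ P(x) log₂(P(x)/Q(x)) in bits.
2.4053 bits

D_KL(P||Q) = Σ P(x) log₂(P(x)/Q(x))

Computing term by term:
  P(1)·log₂(P(1)/Q(1)) = 0.0098·log₂(0.0098/0.405) = -0.05262
  P(2)·log₂(P(2)/Q(2)) = 0.2554·log₂(0.2554/0.1055) = 0.32577
  P(3)·log₂(P(3)/Q(3)) = 0.0098·log₂(0.0098/0.3997) = -0.05243
  P(4)·log₂(P(4)/Q(4)) = 0.725·log₂(0.725/0.0898) = 2.18457

D_KL(P||Q) = -0.05262 + 0.32577 - 0.05243 + 2.18457 = 2.40529 ≈ 2.4053 bits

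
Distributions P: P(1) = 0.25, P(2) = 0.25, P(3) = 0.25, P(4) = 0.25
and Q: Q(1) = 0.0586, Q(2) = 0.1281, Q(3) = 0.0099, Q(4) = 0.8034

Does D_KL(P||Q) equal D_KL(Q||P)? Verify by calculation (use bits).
D_KL(P||Q) = 1.5079 bits, D_KL(Q||P) = 1.0607 bits. No — D_KL(P||Q) ≠ D_KL(Q||P) for this pair.

D_KL(P||Q) = Σ P(x) log₂(P(x)/Q(x))

Computing term by term:
  P(1)·log₂(P(1)/Q(1)) = 0.25·log₂(0.25/0.0586) = 0.52324
  P(2)·log₂(P(2)/Q(2)) = 0.25·log₂(0.25/0.1281) = 0.24116
  P(3)·log₂(P(3)/Q(3)) = 0.25·log₂(0.25/0.0099) = 1.16459
  P(4)·log₂(P(4)/Q(4)) = 0.25·log₂(0.25/0.8034) = -0.42105

D_KL(P||Q) = 0.52324 + 0.24116 + 1.16459 - 0.42105 = 1.50794 ≈ 1.5079 bits

D_KL(Q||P) = Σ Q(x) log₂(Q(x)/P(x))

Computing term by term:
  Q(1)·log₂(Q(1)/P(1)) = 0.0586·log₂(0.0586/0.25) = -0.12265
  Q(2)·log₂(Q(2)/P(2)) = 0.1281·log₂(0.1281/0.25) = -0.12357
  Q(3)·log₂(Q(3)/P(3)) = 0.0099·log₂(0.0099/0.25) = -0.04612
  Q(4)·log₂(Q(4)/P(4)) = 0.8034·log₂(0.8034/0.25) = 1.35308

D_KL(Q||P) = -0.12265 - 0.12357 - 0.04612 + 1.35308 = 1.06074 ≈ 1.0607 bits

These are NOT equal (difference: 0.4472 bits). KL divergence is asymmetric: D_KL(P||Q) ≠ D_KL(Q||P) in general.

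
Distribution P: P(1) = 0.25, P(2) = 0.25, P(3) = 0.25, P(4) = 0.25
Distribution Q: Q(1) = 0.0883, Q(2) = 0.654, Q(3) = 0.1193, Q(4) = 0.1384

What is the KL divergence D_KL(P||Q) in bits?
0.5086 bits

D_KL(P||Q) = Σ P(x) log₂(P(x)/Q(x))

Computing term by term:
  P(1)·log₂(P(1)/Q(1)) = 0.25·log₂(0.25/0.0883) = 0.37536
  P(2)·log₂(P(2)/Q(2)) = 0.25·log₂(0.25/0.654) = -0.34684
  P(3)·log₂(P(3)/Q(3)) = 0.25·log₂(0.25/0.1193) = 0.26683
  P(4)·log₂(P(4)/Q(4)) = 0.25·log₂(0.25/0.1384) = 0.21327

D_KL(P||Q) = 0.37536 - 0.34684 + 0.26683 + 0.21327 = 0.50862 ≈ 0.5086 bits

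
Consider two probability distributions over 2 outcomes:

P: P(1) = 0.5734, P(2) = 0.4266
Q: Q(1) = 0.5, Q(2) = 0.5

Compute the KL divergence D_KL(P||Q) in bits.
0.0156 bits

D_KL(P||Q) = Σ P(x) log₂(P(x)/Q(x))

Computing term by term:
  P(1)·log₂(P(1)/Q(1)) = 0.5734·log₂(0.5734/0.5) = 0.11331
  P(2)·log₂(P(2)/Q(2)) = 0.4266·log₂(0.4266/0.5) = -0.09771

D_KL(P||Q) = 0.11331 - 0.09771 = 0.01560 ≈ 0.0156 bits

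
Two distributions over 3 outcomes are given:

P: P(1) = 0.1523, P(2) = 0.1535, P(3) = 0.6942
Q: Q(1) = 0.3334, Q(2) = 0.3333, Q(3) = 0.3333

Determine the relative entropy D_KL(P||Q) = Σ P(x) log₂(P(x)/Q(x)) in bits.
0.3910 bits

D_KL(P||Q) = Σ P(x) log₂(P(x)/Q(x))

Computing term by term:
  P(1)·log₂(P(1)/Q(1)) = 0.1523·log₂(0.1523/0.3334) = -0.17215
  P(2)·log₂(P(2)/Q(2)) = 0.1535·log₂(0.1535/0.3333) = -0.17170
  P(3)·log₂(P(3)/Q(3)) = 0.6942·log₂(0.6942/0.3333) = 0.73483

D_KL(P||Q) = -0.17215 - 0.17170 + 0.73483 = 0.39098 ≈ 0.3910 bits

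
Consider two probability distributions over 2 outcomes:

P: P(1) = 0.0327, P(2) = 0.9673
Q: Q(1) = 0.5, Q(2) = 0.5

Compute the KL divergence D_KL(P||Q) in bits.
0.7922 bits

D_KL(P||Q) = Σ P(x) log₂(P(x)/Q(x))

Computing term by term:
  P(1)·log₂(P(1)/Q(1)) = 0.0327·log₂(0.0327/0.5) = -0.12866
  P(2)·log₂(P(2)/Q(2)) = 0.9673·log₂(0.9673/0.5) = 0.92090

D_KL(P||Q) = -0.12866 + 0.92090 = 0.79224 ≈ 0.7922 bits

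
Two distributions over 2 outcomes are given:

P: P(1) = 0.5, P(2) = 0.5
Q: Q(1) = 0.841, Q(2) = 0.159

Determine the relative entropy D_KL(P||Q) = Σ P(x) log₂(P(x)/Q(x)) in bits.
0.4514 bits

D_KL(P||Q) = Σ P(x) log₂(P(x)/Q(x))

Computing term by term:
  P(1)·log₂(P(1)/Q(1)) = 0.5·log₂(0.5/0.841) = -0.37509
  P(2)·log₂(P(2)/Q(2)) = 0.5·log₂(0.5/0.159) = 0.82645

D_KL(P||Q) = -0.37509 + 0.82645 = 0.45136 ≈ 0.4514 bits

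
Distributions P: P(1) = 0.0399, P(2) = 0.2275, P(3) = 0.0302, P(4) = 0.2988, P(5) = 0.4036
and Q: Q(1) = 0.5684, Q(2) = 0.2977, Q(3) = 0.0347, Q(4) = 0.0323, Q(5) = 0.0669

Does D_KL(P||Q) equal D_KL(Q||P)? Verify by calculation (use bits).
D_KL(P||Q) = 1.7583 bits, D_KL(Q||P) = 2.0237 bits. No — D_KL(P||Q) ≠ D_KL(Q||P) for this pair.

D_KL(P||Q) = Σ P(x) log₂(P(x)/Q(x))

Computing term by term:
  P(1)·log₂(P(1)/Q(1)) = 0.0399·log₂(0.0399/0.5684) = -0.15291
  P(2)·log₂(P(2)/Q(2)) = 0.2275·log₂(0.2275/0.2977) = -0.08827
  P(3)·log₂(P(3)/Q(3)) = 0.0302·log₂(0.0302/0.0347) = -0.00605
  P(4)·log₂(P(4)/Q(4)) = 0.2988·log₂(0.2988/0.0323) = 0.95902
  P(5)·log₂(P(5)/Q(5)) = 0.4036·log₂(0.4036/0.0669) = 1.04647

D_KL(P||Q) = -0.15291 - 0.08827 - 0.00605 + 0.95902 + 1.04647 = 1.75826 ≈ 1.7583 bits

D_KL(Q||P) = Σ Q(x) log₂(Q(x)/P(x))

Computing term by term:
  Q(1)·log₂(Q(1)/P(1)) = 0.5684·log₂(0.5684/0.0399) = 2.17836
  Q(2)·log₂(Q(2)/P(2)) = 0.2977·log₂(0.2977/0.2275) = 0.11551
  Q(3)·log₂(Q(3)/P(3)) = 0.0347·log₂(0.0347/0.0302) = 0.00695
  Q(4)·log₂(Q(4)/P(4)) = 0.0323·log₂(0.0323/0.2988) = -0.10367
  Q(5)·log₂(Q(5)/P(5)) = 0.0669·log₂(0.0669/0.4036) = -0.17346

D_KL(Q||P) = 2.17836 + 0.11551 + 0.00695 - 0.10367 - 0.17346 = 2.02369 ≈ 2.0237 bits

These are NOT equal (difference: 0.2654 bits). KL divergence is asymmetric: D_KL(P||Q) ≠ D_KL(Q||P) in general.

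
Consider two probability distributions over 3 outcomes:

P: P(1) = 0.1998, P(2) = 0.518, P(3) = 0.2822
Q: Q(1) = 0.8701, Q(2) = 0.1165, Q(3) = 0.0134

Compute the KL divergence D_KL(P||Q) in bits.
1.9316 bits

D_KL(P||Q) = Σ P(x) log₂(P(x)/Q(x))

Computing term by term:
  P(1)·log₂(P(1)/Q(1)) = 0.1998·log₂(0.1998/0.8701) = -0.42410
  P(2)·log₂(P(2)/Q(2)) = 0.518·log₂(0.518/0.1165) = 1.11506
  P(3)·log₂(P(3)/Q(3)) = 0.2822·log₂(0.2822/0.0134) = 1.24067

D_KL(P||Q) = -0.42410 + 1.11506 + 1.24067 = 1.93163 ≈ 1.9316 bits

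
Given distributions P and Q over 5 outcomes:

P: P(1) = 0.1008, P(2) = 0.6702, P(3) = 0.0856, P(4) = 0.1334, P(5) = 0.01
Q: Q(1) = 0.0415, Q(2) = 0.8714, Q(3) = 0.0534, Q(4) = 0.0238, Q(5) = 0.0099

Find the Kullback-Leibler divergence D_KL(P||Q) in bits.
0.2654 bits

D_KL(P||Q) = Σ P(x) log₂(P(x)/Q(x))

Computing term by term:
  P(1)·log₂(P(1)/Q(1)) = 0.1008·log₂(0.1008/0.0415) = 0.12906
  P(2)·log₂(P(2)/Q(2)) = 0.6702·log₂(0.6702/0.8714) = -0.25383
  P(3)·log₂(P(3)/Q(3)) = 0.0856·log₂(0.0856/0.0534) = 0.05827
  P(4)·log₂(P(4)/Q(4)) = 0.1334·log₂(0.1334/0.0238) = 0.33173
  P(5)·log₂(P(5)/Q(5)) = 0.01·log₂(0.01/0.0099) = 0.00014

D_KL(P||Q) = 0.12906 - 0.25383 + 0.05827 + 0.33173 + 0.00014 = 0.26537 ≈ 0.2654 bits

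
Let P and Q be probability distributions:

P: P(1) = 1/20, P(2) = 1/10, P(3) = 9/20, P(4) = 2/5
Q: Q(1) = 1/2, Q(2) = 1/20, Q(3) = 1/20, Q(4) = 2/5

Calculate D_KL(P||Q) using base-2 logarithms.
1.3604 bits

D_KL(P||Q) = Σ P(x) log₂(P(x)/Q(x))

Computing term by term:
  P(1)·log₂(P(1)/Q(1)) = (1/20)·log₂((1/20)/(1/2)) = -0.16610
  P(2)·log₂(P(2)/Q(2)) = (1/10)·log₂((1/10)/(1/20)) = 0.10000
  P(3)·log₂(P(3)/Q(3)) = (9/20)·log₂((9/20)/(1/20)) = 1.42647
  P(4)·log₂(P(4)/Q(4)) = (2/5)·log₂((2/5)/(2/5)) = 0.00000

D_KL(P||Q) = -0.16610 + 0.10000 + 1.42647 + 0.00000 = 1.36037 ≈ 1.3604 bits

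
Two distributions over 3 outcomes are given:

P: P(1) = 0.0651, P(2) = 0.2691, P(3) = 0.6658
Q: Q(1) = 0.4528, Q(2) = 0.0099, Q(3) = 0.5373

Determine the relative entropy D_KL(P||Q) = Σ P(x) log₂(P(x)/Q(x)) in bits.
1.3060 bits

D_KL(P||Q) = Σ P(x) log₂(P(x)/Q(x))

Computing term by term:
  P(1)·log₂(P(1)/Q(1)) = 0.0651·log₂(0.0651/0.4528) = -0.18216
  P(2)·log₂(P(2)/Q(2)) = 0.2691·log₂(0.2691/0.0099) = 1.28215
  P(3)·log₂(P(3)/Q(3)) = 0.6658·log₂(0.6658/0.5373) = 0.20597

D_KL(P||Q) = -0.18216 + 1.28215 + 0.20597 = 1.30596 ≈ 1.3060 bits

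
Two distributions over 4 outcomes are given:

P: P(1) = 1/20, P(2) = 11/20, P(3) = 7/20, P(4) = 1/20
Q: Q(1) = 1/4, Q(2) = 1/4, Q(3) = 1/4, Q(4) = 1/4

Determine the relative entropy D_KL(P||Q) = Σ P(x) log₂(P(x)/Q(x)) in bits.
0.5633 bits

D_KL(P||Q) = Σ P(x) log₂(P(x)/Q(x))

Computing term by term:
  P(1)·log₂(P(1)/Q(1)) = (1/20)·log₂((1/20)/(1/4)) = -0.11610
  P(2)·log₂(P(2)/Q(2)) = (11/20)·log₂((11/20)/(1/4)) = 0.62563
  P(3)·log₂(P(3)/Q(3)) = (7/20)·log₂((7/20)/(1/4)) = 0.16990
  P(4)·log₂(P(4)/Q(4)) = (1/20)·log₂((1/20)/(1/4)) = -0.11610

D_KL(P||Q) = -0.11610 + 0.62563 + 0.16990 - 0.11610 = 0.56333 ≈ 0.5633 bits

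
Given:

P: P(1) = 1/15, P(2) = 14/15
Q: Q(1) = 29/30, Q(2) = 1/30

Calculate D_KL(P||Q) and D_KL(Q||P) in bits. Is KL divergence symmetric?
D_KL(P||Q) = 4.2297 bits, D_KL(Q||P) = 3.5691 bits. No, KL divergence is not symmetric.

D_KL(P||Q) = Σ P(x) log₂(P(x)/Q(x))

Computing term by term:
  P(1)·log₂(P(1)/Q(1)) = (1/15)·log₂((1/15)/(29/30)) = -0.25720
  P(2)·log₂(P(2)/Q(2)) = (14/15)·log₂((14/15)/(1/30)) = 4.48686

D_KL(P||Q) = -0.25720 + 4.48686 = 4.22966 ≈ 4.2297 bits

D_KL(Q||P) = Σ Q(x) log₂(Q(x)/P(x))

Computing term by term:
  Q(1)·log₂(Q(1)/P(1)) = (29/30)·log₂((29/30)/(1/15)) = 3.72938
  Q(2)·log₂(Q(2)/P(2)) = (1/30)·log₂((1/30)/(14/15)) = -0.16025

D_KL(Q||P) = 3.72938 - 0.16025 = 3.56913 ≈ 3.5691 bits

These are NOT equal (difference: 0.6606 bits). KL divergence is asymmetric: D_KL(P||Q) ≠ D_KL(Q||P) in general.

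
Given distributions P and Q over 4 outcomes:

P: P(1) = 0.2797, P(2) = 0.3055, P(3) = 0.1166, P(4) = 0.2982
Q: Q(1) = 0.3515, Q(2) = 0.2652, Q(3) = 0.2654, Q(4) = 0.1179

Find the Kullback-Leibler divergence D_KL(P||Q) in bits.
0.2310 bits

D_KL(P||Q) = Σ P(x) log₂(P(x)/Q(x))

Computing term by term:
  P(1)·log₂(P(1)/Q(1)) = 0.2797·log₂(0.2797/0.3515) = -0.09220
  P(2)·log₂(P(2)/Q(2)) = 0.3055·log₂(0.3055/0.2652) = 0.06235
  P(3)·log₂(P(3)/Q(3)) = 0.1166·log₂(0.1166/0.2654) = -0.13836
  P(4)·log₂(P(4)/Q(4)) = 0.2982·log₂(0.2982/0.1179) = 0.39921

D_KL(P||Q) = -0.09220 + 0.06235 - 0.13836 + 0.39921 = 0.23100 ≈ 0.2310 bits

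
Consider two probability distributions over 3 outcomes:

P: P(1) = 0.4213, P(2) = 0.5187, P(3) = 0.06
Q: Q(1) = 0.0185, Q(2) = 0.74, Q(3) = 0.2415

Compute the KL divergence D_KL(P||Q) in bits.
1.5133 bits

D_KL(P||Q) = Σ P(x) log₂(P(x)/Q(x))

Computing term by term:
  P(1)·log₂(P(1)/Q(1)) = 0.4213·log₂(0.4213/0.0185) = 1.89975
  P(2)·log₂(P(2)/Q(2)) = 0.5187·log₂(0.5187/0.74) = -0.26590
  P(3)·log₂(P(3)/Q(3)) = 0.06·log₂(0.06/0.2415) = -0.12054

D_KL(P||Q) = 1.89975 - 0.26590 - 0.12054 = 1.51331 ≈ 1.5133 bits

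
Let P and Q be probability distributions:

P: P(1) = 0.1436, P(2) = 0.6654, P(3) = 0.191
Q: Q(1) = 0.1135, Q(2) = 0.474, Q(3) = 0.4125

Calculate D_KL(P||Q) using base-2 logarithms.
0.1622 bits

D_KL(P||Q) = Σ P(x) log₂(P(x)/Q(x))

Computing term by term:
  P(1)·log₂(P(1)/Q(1)) = 0.1436·log₂(0.1436/0.1135) = 0.04873
  P(2)·log₂(P(2)/Q(2)) = 0.6654·log₂(0.6654/0.474) = 0.32560
  P(3)·log₂(P(3)/Q(3)) = 0.191·log₂(0.191/0.4125) = -0.21217

D_KL(P||Q) = 0.04873 + 0.32560 - 0.21217 = 0.16216 ≈ 0.1622 bits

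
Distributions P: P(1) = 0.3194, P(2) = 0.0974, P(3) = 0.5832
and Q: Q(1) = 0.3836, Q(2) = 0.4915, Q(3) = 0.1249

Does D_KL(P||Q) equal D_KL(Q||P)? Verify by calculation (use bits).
D_KL(P||Q) = 0.9847 bits, D_KL(Q||P) = 0.9714 bits. No — D_KL(P||Q) ≠ D_KL(Q||P) for this pair.

D_KL(P||Q) = Σ P(x) log₂(P(x)/Q(x))

Computing term by term:
  P(1)·log₂(P(1)/Q(1)) = 0.3194·log₂(0.3194/0.3836) = -0.08440
  P(2)·log₂(P(2)/Q(2)) = 0.0974·log₂(0.0974/0.4915) = -0.22745
  P(3)·log₂(P(3)/Q(3)) = 0.5832·log₂(0.5832/0.1249) = 1.29658

D_KL(P||Q) = -0.08440 - 0.22745 + 1.29658 = 0.98473 ≈ 0.9847 bits

D_KL(Q||P) = Σ Q(x) log₂(Q(x)/P(x))

Computing term by term:
  Q(1)·log₂(Q(1)/P(1)) = 0.3836·log₂(0.3836/0.3194) = 0.10136
  Q(2)·log₂(Q(2)/P(2)) = 0.4915·log₂(0.4915/0.0974) = 1.14775
  Q(3)·log₂(Q(3)/P(3)) = 0.1249·log₂(0.1249/0.5832) = -0.27768

D_KL(Q||P) = 0.10136 + 1.14775 - 0.27768 = 0.97143 ≈ 0.9714 bits

These are NOT equal (difference: 0.0133 bits). KL divergence is asymmetric: D_KL(P||Q) ≠ D_KL(Q||P) in general.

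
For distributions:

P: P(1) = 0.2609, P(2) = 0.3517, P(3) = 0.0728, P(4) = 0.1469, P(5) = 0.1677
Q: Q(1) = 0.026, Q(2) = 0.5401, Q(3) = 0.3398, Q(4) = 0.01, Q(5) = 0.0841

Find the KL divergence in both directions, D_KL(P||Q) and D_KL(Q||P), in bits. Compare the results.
D_KL(P||Q) = 1.2250 bits, D_KL(Q||P) = 0.8805 bits. D_KL(P||Q) is larger than D_KL(Q||P) by 0.3445 bits; the two directions differ.

D_KL(P||Q) = Σ P(x) log₂(P(x)/Q(x))

Computing term by term:
  P(1)·log₂(P(1)/Q(1)) = 0.2609·log₂(0.2609/0.026) = 0.86799
  P(2)·log₂(P(2)/Q(2)) = 0.3517·log₂(0.3517/0.5401) = -0.21766
  P(3)·log₂(P(3)/Q(3)) = 0.0728·log₂(0.0728/0.3398) = -0.16181
  P(4)·log₂(P(4)/Q(4)) = 0.1469·log₂(0.1469/0.01) = 0.56950
  P(5)·log₂(P(5)/Q(5)) = 0.1677·log₂(0.1677/0.0841) = 0.16698

D_KL(P||Q) = 0.86799 - 0.21766 - 0.16181 + 0.56950 + 0.16698 = 1.22500 ≈ 1.2250 bits

D_KL(Q||P) = Σ Q(x) log₂(Q(x)/P(x))

Computing term by term:
  Q(1)·log₂(Q(1)/P(1)) = 0.026·log₂(0.026/0.2609) = -0.08650
  Q(2)·log₂(Q(2)/P(2)) = 0.5401·log₂(0.5401/0.3517) = 0.33426
  Q(3)·log₂(Q(3)/P(3)) = 0.3398·log₂(0.3398/0.0728) = 0.75527
  Q(4)·log₂(Q(4)/P(4)) = 0.01·log₂(0.01/0.1469) = -0.03877
  Q(5)·log₂(Q(5)/P(5)) = 0.0841·log₂(0.0841/0.1677) = -0.08374

D_KL(Q||P) = -0.08650 + 0.33426 + 0.75527 - 0.03877 - 0.08374 = 0.88052 ≈ 0.8805 bits

These are NOT equal (difference: 0.3445 bits). KL divergence is asymmetric: D_KL(P||Q) ≠ D_KL(Q||P) in general.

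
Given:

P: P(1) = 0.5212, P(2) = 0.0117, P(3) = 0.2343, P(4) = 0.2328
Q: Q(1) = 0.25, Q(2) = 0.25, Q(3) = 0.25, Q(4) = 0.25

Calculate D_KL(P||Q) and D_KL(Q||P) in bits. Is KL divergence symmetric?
D_KL(P||Q) = 0.4549 bits, D_KL(Q||P) = 0.8885 bits. No, KL divergence is not symmetric.

D_KL(P||Q) = Σ P(x) log₂(P(x)/Q(x))

Computing term by term:
  P(1)·log₂(P(1)/Q(1)) = 0.5212·log₂(0.5212/0.25) = 0.55242
  P(2)·log₂(P(2)/Q(2)) = 0.0117·log₂(0.0117/0.25) = -0.05168
  P(3)·log₂(P(3)/Q(3)) = 0.2343·log₂(0.2343/0.25) = -0.02192
  P(4)·log₂(P(4)/Q(4)) = 0.2328·log₂(0.2328/0.25) = -0.02394

D_KL(P||Q) = 0.55242 - 0.05168 - 0.02192 - 0.02394 = 0.45488 ≈ 0.4549 bits

D_KL(Q||P) = Σ Q(x) log₂(Q(x)/P(x))

Computing term by term:
  Q(1)·log₂(Q(1)/P(1)) = 0.25·log₂(0.25/0.5212) = -0.26498
  Q(2)·log₂(Q(2)/P(2)) = 0.25·log₂(0.25/0.0117) = 1.10434
  Q(3)·log₂(Q(3)/P(3)) = 0.25·log₂(0.25/0.2343) = 0.02339
  Q(4)·log₂(Q(4)/P(4)) = 0.25·log₂(0.25/0.2328) = 0.02571

D_KL(Q||P) = -0.26498 + 1.10434 + 0.02339 + 0.02571 = 0.88846 ≈ 0.8885 bits

These are NOT equal (difference: 0.4336 bits). KL divergence is asymmetric: D_KL(P||Q) ≠ D_KL(Q||P) in general.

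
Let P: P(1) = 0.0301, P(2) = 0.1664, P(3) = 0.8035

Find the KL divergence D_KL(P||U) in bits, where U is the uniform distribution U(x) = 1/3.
0.7487 bits

U(i) = 1/3 for all i

D_KL(P||U) = Σ P(x) log₂(P(x) / (1/3))
           = Σ P(x) log₂(P(x)) + log₂(3)
           = log₂(3) - H(P)

H(P) = -Σ P(x) log₂(P(x)):
  -P(1)·log₂(P(1)) = -(0.0301)·log₂(0.0301) = 0.15213
  -P(2)·log₂(P(2)) = -(0.1664)·log₂(0.1664) = 0.43052
  -P(3)·log₂(P(3)) = -(0.8035)·log₂(0.8035) = 0.25361
H(P) = 0.15213 + 0.43052 + 0.25361 = 0.83626 bits

log₂(3) = 1.58496 bits

D_KL(P||U) = 1.58496 - 0.83626 = 0.74870 ≈ 0.7487 bits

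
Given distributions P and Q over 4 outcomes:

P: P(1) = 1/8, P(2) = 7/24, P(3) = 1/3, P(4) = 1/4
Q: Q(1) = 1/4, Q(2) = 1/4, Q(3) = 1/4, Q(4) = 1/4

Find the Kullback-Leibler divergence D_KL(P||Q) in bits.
0.0782 bits

D_KL(P||Q) = Σ P(x) log₂(P(x)/Q(x))

Computing term by term:
  P(1)·log₂(P(1)/Q(1)) = (1/8)·log₂((1/8)/(1/4)) = -0.12500
  P(2)·log₂(P(2)/Q(2)) = (7/24)·log₂((7/24)/(1/4)) = 0.06486
  P(3)·log₂(P(3)/Q(3)) = (1/3)·log₂((1/3)/(1/4)) = 0.13835
  P(4)·log₂(P(4)/Q(4)) = (1/4)·log₂((1/4)/(1/4)) = 0.00000

D_KL(P||Q) = -0.12500 + 0.06486 + 0.13835 + 0.00000 = 0.07821 ≈ 0.0782 bits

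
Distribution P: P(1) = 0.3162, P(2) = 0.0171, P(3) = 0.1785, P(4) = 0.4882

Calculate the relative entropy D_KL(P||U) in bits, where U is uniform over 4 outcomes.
0.4256 bits

U(i) = 1/4 for all i

D_KL(P||U) = Σ P(x) log₂(P(x) / (1/4))
           = Σ P(x) log₂(P(x)) + log₂(4)
           = log₂(4) - H(P)

H(P) = -Σ P(x) log₂(P(x)):
  -P(1)·log₂(P(1)) = -(0.3162)·log₂(0.3162) = 0.52524
  -P(2)·log₂(P(2)) = -(0.0171)·log₂(0.0171) = 0.10037
  -P(3)·log₂(P(3)) = -(0.1785)·log₂(0.1785) = 0.44375
  -P(4)·log₂(P(4)) = -(0.4882)·log₂(0.4882) = 0.50502
H(P) = 0.52524 + 0.10037 + 0.44375 + 0.50502 = 1.57438 bits

log₂(4) = 2.00000 bits

D_KL(P||U) = 2.00000 - 1.57438 = 0.42562 ≈ 0.4256 bits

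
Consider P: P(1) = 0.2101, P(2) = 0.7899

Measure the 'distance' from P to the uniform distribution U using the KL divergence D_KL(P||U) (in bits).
0.2583 bits

U(i) = 1/2 for all i

D_KL(P||U) = Σ P(x) log₂(P(x) / (1/2))
           = Σ P(x) log₂(P(x)) + log₂(2)
           = log₂(2) - H(P)

H(P) = -Σ P(x) log₂(P(x)):
  -P(1)·log₂(P(1)) = -(0.2101)·log₂(0.2101) = 0.47290
  -P(2)·log₂(P(2)) = -(0.7899)·log₂(0.7899) = 0.26877
H(P) = 0.47290 + 0.26877 = 0.74167 bits

log₂(2) = 1.00000 bits

D_KL(P||U) = 1.00000 - 0.74167 = 0.25833 ≈ 0.2583 bits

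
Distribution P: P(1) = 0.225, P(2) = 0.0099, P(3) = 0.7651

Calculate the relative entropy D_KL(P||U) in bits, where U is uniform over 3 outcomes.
0.7393 bits

U(i) = 1/3 for all i

D_KL(P||U) = Σ P(x) log₂(P(x) / (1/3))
           = Σ P(x) log₂(P(x)) + log₂(3)
           = log₂(3) - H(P)

H(P) = -Σ P(x) log₂(P(x)):
  -P(1)·log₂(P(1)) = -(0.225)·log₂(0.225) = 0.48420
  -P(2)·log₂(P(2)) = -(0.0099)·log₂(0.0099) = 0.06592
  -P(3)·log₂(P(3)) = -(0.7651)·log₂(0.7651) = 0.29554
H(P) = 0.48420 + 0.06592 + 0.29554 = 0.84566 bits

log₂(3) = 1.58496 bits

D_KL(P||U) = 1.58496 - 0.84566 = 0.73930 ≈ 0.7393 bits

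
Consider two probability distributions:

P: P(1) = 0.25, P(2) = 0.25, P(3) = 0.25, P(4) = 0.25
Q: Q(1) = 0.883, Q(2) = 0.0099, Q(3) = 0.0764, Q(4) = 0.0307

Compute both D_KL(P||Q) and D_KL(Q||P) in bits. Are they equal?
D_KL(P||Q) = 1.8934 bits, D_KL(Q||P) = 1.3378 bits. No, they are not equal.

D_KL(P||Q) = Σ P(x) log₂(P(x)/Q(x))

Computing term by term:
  P(1)·log₂(P(1)/Q(1)) = 0.25·log₂(0.25/0.883) = -0.45512
  P(2)·log₂(P(2)/Q(2)) = 0.25·log₂(0.25/0.0099) = 1.16459
  P(3)·log₂(P(3)/Q(3)) = 0.25·log₂(0.25/0.0764) = 0.42757
  P(4)·log₂(P(4)/Q(4)) = 0.25·log₂(0.25/0.0307) = 0.75640

D_KL(P||Q) = -0.45512 + 1.16459 + 0.42757 + 0.75640 = 1.89344 ≈ 1.8934 bits

D_KL(Q||P) = Σ Q(x) log₂(Q(x)/P(x))

Computing term by term:
  Q(1)·log₂(Q(1)/P(1)) = 0.883·log₂(0.883/0.25) = 1.60749
  Q(2)·log₂(Q(2)/P(2)) = 0.0099·log₂(0.0099/0.25) = -0.04612
  Q(3)·log₂(Q(3)/P(3)) = 0.0764·log₂(0.0764/0.25) = -0.13067
  Q(4)·log₂(Q(4)/P(4)) = 0.0307·log₂(0.0307/0.25) = -0.09289

D_KL(Q||P) = 1.60749 - 0.04612 - 0.13067 - 0.09289 = 1.33781 ≈ 1.3378 bits

These are NOT equal (difference: 0.5556 bits). KL divergence is asymmetric: D_KL(P||Q) ≠ D_KL(Q||P) in general.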